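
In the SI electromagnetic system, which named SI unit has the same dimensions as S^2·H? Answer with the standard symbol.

F

S = kg⁻¹·m⁻²·s³·A².
So S² = kg⁻²·m⁻⁴·s⁶·A⁴.
H = kg·m²·s⁻²·A⁻².
Combining: S²·H = (kg⁻²·m⁻⁴·s⁶·A⁴) · (kg·m²·s⁻²·A⁻²) = kg⁻¹·m⁻²·s⁴·A².
kg⁻¹·m⁻²·s⁴·A² is the base-SI form of the farad.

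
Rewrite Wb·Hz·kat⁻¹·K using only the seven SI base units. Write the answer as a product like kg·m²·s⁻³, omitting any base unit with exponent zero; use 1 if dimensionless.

Wb = V·s (flux: a volt is a weber per second),
    = kg·m²·s⁻²·A⁻¹.
Hz = 1/s = s⁻¹ (frequency is cycles per second).
kat = mol/s = s⁻¹·mol (catalytic activity).
So kat⁻¹ = s·mol⁻¹.
Combining: Wb·Hz·kat⁻¹·K = (kg·m²·s⁻²·A⁻¹) · s⁻¹ · (s·mol⁻¹) · K = kg·m²·s⁻²·A⁻¹·K·mol⁻¹.

kg·m²·s⁻²·A⁻¹·K·mol⁻¹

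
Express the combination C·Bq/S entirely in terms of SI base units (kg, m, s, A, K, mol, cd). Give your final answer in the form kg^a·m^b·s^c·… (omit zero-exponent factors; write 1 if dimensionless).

C = A·s = s·A (charge = current × time).
S = 1/Ω (conductance is reciprocal resistance),
    = kg⁻¹·m⁻²·s³·A².
So S⁻¹ = kg·m²·s⁻³·A⁻².
Bq = 1/s = s⁻¹ (activity is decays per second).
Combining: C·S⁻¹·Bq = (s·A) · (kg·m²·s⁻³·A⁻²) · s⁻¹ = kg·m²·s⁻³·A⁻¹.

kg·m²·s⁻³·A⁻¹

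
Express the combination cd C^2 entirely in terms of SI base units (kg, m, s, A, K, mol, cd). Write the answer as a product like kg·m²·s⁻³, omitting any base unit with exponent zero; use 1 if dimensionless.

C = A·s = s·A (charge = current × time).
So C² = s²·A².
Combining: cd·C² = cd · (s²·A²) = s²·A²·cd.

s²·A²·cd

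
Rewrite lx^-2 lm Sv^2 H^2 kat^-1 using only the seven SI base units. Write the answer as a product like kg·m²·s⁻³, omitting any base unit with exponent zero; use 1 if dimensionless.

kg²·m¹²·s⁻⁷·A⁻⁴·mol⁻¹·cd⁻¹

lx = lm/m² (illuminance = luminous flux per area),
    = m⁻²·cd.
So lx⁻² = m⁴·cd⁻².
lm = cd·sr = cd (luminous flux; sr is dimensionless).
Sv = J/kg (equivalent dose = energy per mass),
    = m²·s⁻².
So Sv² = m⁴·s⁻⁴.
H = Wb/A (inductance = flux per current),
    = kg·m²·s⁻²·A⁻².
So H² = kg²·m⁴·s⁻⁴·A⁻⁴.
kat = mol/s = s⁻¹·mol (catalytic activity).
So kat⁻¹ = s·mol⁻¹.
Combining: lx⁻²·lm·Sv²·H²·kat⁻¹ = (m⁴·cd⁻²) · cd · (m⁴·s⁻⁴) · (kg²·m⁴·s⁻⁴·A⁻⁴) · (s·mol⁻¹) = kg²·m¹²·s⁻⁷·A⁻⁴·mol⁻¹·cd⁻¹.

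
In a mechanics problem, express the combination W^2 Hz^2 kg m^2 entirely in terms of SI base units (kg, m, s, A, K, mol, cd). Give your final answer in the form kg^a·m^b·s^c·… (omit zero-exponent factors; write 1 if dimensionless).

kg³·m⁶·s⁻⁸

W = kg·m²·s⁻³.
So W² = kg²·m⁴·s⁻⁶.
Hz = s⁻¹.
So Hz² = s⁻².
Combining: W²·Hz²·kg·m² = (kg²·m⁴·s⁻⁶) · s⁻² · kg · m² = kg³·m⁶·s⁻⁸.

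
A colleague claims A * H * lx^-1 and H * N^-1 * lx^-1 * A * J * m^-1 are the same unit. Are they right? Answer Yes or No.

Yes

Left side:
  H = Wb/A (inductance = flux per current),
      = kg·m²·s⁻²·A⁻².
  lx = lm/m² (illuminance = luminous flux per area),
      = m⁻²·cd.
  So lx⁻¹ = m²·cd⁻¹.
  Combining: A·H·lx⁻¹ = A · (kg·m²·s⁻²·A⁻²) · (m²·cd⁻¹) = kg·m⁴·s⁻²·A⁻¹·cd⁻¹.
Right side:
  H = kg·m²·s⁻²·A⁻².
  N = kg·m·s⁻².
  So N⁻¹ = kg⁻¹·m⁻¹·s².
  lx = m⁻²·cd.
  So lx⁻¹ = m²·cd⁻¹.
  J = kg·m²·s⁻².
  Combining: H·N⁻¹·lx⁻¹·A·J·m⁻¹ = (kg·m²·s⁻²·A⁻²) · (kg⁻¹·m⁻¹·s²) · (m²·cd⁻¹) · A · (kg·m²·s⁻²) · m⁻¹ = kg·m⁴·s⁻²·A⁻¹·cd⁻¹.
Both reduce to kg·m⁴·s⁻²·A⁻¹·cd⁻¹.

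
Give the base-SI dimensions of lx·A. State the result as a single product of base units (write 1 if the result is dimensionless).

m⁻²·A·cd

lx = m⁻²·cd.
Combining: lx·A = (m⁻²·cd) · A = m⁻²·A·cd.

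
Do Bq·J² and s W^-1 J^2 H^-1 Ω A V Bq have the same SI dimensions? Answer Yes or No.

Left side:
  Bq = s⁻¹.
  J = kg·m²·s⁻².
  So J² = kg²·m⁴·s⁻⁴.
  Combining: Bq·J² = s⁻¹ · (kg²·m⁴·s⁻⁴) = kg²·m⁴·s⁻⁵.
Right side:
  W = kg·m²·s⁻³.
  So W⁻¹ = kg⁻¹·m⁻²·s³.
  J = kg·m²·s⁻².
  So J² = kg²·m⁴·s⁻⁴.
  H = kg·m²·s⁻²·A⁻².
  So H⁻¹ = kg⁻¹·m⁻²·s²·A².
  Ω = kg·m²·s⁻³·A⁻².
  V = kg·m²·s⁻³·A⁻¹.
  Bq = s⁻¹.
  Combining: s·W⁻¹·J²·H⁻¹·Ω·A·V·Bq = s · (kg⁻¹·m⁻²·s³) · (kg²·m⁴·s⁻⁴) · (kg⁻¹·m⁻²·s²·A²) · (kg·m²·s⁻³·A⁻²) · A · (kg·m²·s⁻³·A⁻¹) · s⁻¹ = kg²·m⁴·s⁻⁵.
Both reduce to kg²·m⁴·s⁻⁵.

Yes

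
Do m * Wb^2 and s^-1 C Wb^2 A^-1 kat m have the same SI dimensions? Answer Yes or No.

No

Left side:
  Wb = kg·m²·s⁻²·A⁻¹.
  So Wb² = kg²·m⁴·s⁻⁴·A⁻².
  Combining: m·Wb² = m · (kg²·m⁴·s⁻⁴·A⁻²) = kg²·m⁵·s⁻⁴·A⁻².
Right side:
  C = A·s = s·A (charge = current × time).
  Wb = V·s (flux: a volt is a weber per second),
      = kg·m²·s⁻²·A⁻¹.
  So Wb² = kg²·m⁴·s⁻⁴·A⁻².
  kat = mol/s = s⁻¹·mol (catalytic activity).
  Combining: s⁻¹·C·Wb²·A⁻¹·kat·m = s⁻¹ · (s·A) · (kg²·m⁴·s⁻⁴·A⁻²) · A⁻¹ · (s⁻¹·mol) · m = kg²·m⁵·s⁻⁵·A⁻²·mol.
Left is kg²·m⁵·s⁻⁴·A⁻²; right is kg²·m⁵·s⁻⁵·A⁻²·mol — different.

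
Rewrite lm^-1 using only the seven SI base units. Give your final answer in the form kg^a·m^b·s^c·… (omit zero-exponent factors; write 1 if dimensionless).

cd⁻¹

lm = cd.
So lm⁻¹ = cd⁻¹.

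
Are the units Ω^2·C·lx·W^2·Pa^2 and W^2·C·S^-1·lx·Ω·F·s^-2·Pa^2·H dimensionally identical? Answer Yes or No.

Left side:
  Ω = kg·m²·s⁻³·A⁻².
  So Ω² = kg²·m⁴·s⁻⁶·A⁻⁴.
  C = s·A.
  lx = m⁻²·cd.
  W = kg·m²·s⁻³.
  So W² = kg²·m⁴·s⁻⁶.
  Pa = kg·m⁻¹·s⁻².
  So Pa² = kg²·m⁻²·s⁻⁴.
  Combining: Ω²·C·lx·W²·Pa² = (kg²·m⁴·s⁻⁶·A⁻⁴) · (s·A) · (m⁻²·cd) · (kg²·m⁴·s⁻⁶) · (kg²·m⁻²·s⁻⁴) = kg⁶·m⁴·s⁻¹⁵·A⁻³·cd.
Right side:
  W = kg·m²·s⁻³.
  So W² = kg²·m⁴·s⁻⁶.
  C = s·A.
  S = kg⁻¹·m⁻²·s³·A².
  So S⁻¹ = kg·m²·s⁻³·A⁻².
  lx = m⁻²·cd.
  Ω = kg·m²·s⁻³·A⁻².
  F = kg⁻¹·m⁻²·s⁴·A².
  Pa = kg·m⁻¹·s⁻².
  So Pa² = kg²·m⁻²·s⁻⁴.
  H = kg·m²·s⁻²·A⁻².
  Combining: W²·C·S⁻¹·lx·Ω·F·s⁻²·Pa²·H = (kg²·m⁴·s⁻⁶) · (s·A) · (kg·m²·s⁻³·A⁻²) · (m⁻²·cd) · (kg·m²·s⁻³·A⁻²) · (kg⁻¹·m⁻²·s⁴·A²) · s⁻² · (kg²·m⁻²·s⁻⁴) · (kg·m²·s⁻²·A⁻²) = kg⁶·m⁴·s⁻¹⁵·A⁻³·cd.
Both reduce to kg⁶·m⁴·s⁻¹⁵·A⁻³·cd.

Yes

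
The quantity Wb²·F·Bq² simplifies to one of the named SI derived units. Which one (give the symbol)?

J

Wb = V·s (flux: a volt is a weber per second),
    = kg·m²·s⁻²·A⁻¹.
So Wb² = kg²·m⁴·s⁻⁴·A⁻².
F = C/V (capacitance = charge per voltage),
    = A·s/(kg·m²·s⁻³·A⁻¹) (substituting C and V),
    = kg⁻¹·m⁻²·s⁴·A².
Bq = 1/s = s⁻¹ (activity is decays per second).
So Bq² = s⁻².
Combining: Wb²·F·Bq² = (kg²·m⁴·s⁻⁴·A⁻²) · (kg⁻¹·m⁻²·s⁴·A²) · s⁻² = kg·m²·s⁻².
kg·m²·s⁻² is the base-SI form of the joule.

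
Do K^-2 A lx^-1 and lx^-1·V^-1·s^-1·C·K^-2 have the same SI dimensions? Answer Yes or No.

No

Left side:
  lx = lm/m² (illuminance = luminous flux per area),
      = m⁻²·cd.
  So lx⁻¹ = m²·cd⁻¹.
  Combining: K⁻²·A·lx⁻¹ = K⁻² · A · (m²·cd⁻¹) = m²·A·K⁻²·cd⁻¹.
Right side:
  lx = m⁻²·cd.
  So lx⁻¹ = m²·cd⁻¹.
  V = kg·m²·s⁻³·A⁻¹.
  So V⁻¹ = kg⁻¹·m⁻²·s³·A.
  C = s·A.
  Combining: lx⁻¹·V⁻¹·s⁻¹·C·K⁻² = (m²·cd⁻¹) · (kg⁻¹·m⁻²·s³·A) · s⁻¹ · (s·A) · K⁻² = kg⁻¹·s³·A²·K⁻²·cd⁻¹.
Left is m²·A·K⁻²·cd⁻¹; right is kg⁻¹·s³·A²·K⁻²·cd⁻¹ — different.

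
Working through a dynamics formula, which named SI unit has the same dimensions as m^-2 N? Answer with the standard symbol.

Pa

N = kg·m/s² = kg·m·s⁻² (force = mass × acceleration).
Combining: m⁻²·N = m⁻² · (kg·m·s⁻²) = kg·m⁻¹·s⁻².
kg·m⁻¹·s⁻² is the base-SI form of the pascal.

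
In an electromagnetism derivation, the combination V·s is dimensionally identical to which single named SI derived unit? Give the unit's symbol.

V = kg·m²·s⁻³·A⁻¹.
Combining: V·s = (kg·m²·s⁻³·A⁻¹) · s = kg·m²·s⁻²·A⁻¹.
kg·m²·s⁻²·A⁻¹ is the base-SI form of the weber.

Wb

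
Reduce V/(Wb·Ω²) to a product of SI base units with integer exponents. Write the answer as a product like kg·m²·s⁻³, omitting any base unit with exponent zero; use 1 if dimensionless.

V = W/A (potential = power per current),
    = kg·m²·s⁻³·A⁻¹.
Wb = V·s (flux: a volt is a weber per second),
    = kg·m²·s⁻²·A⁻¹.
So Wb⁻¹ = kg⁻¹·m⁻²·s²·A.
Ω = V/A (resistance = voltage per current),
    = kg·m²·s⁻³·A⁻².
So Ω⁻² = kg⁻²·m⁻⁴·s⁶·A⁴.
Combining: V·Wb⁻¹·Ω⁻² = (kg·m²·s⁻³·A⁻¹) · (kg⁻¹·m⁻²·s²·A) · (kg⁻²·m⁻⁴·s⁶·A⁴) = kg⁻²·m⁻⁴·s⁵·A⁴.

kg⁻²·m⁻⁴·s⁵·A⁴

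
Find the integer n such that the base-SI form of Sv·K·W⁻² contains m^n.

Sv = J/kg (equivalent dose = energy per mass),
    = m²·s⁻².
W = J/s (power = energy per time),
    = kg·m²·s⁻³.
So W⁻² = kg⁻²·m⁻⁴·s⁶.
Combining: Sv·K·W⁻² = (m²·s⁻²) · K · (kg⁻²·m⁻⁴·s⁶) = kg⁻²·m⁻²·s⁴·K.
The exponent of m is -2.

-2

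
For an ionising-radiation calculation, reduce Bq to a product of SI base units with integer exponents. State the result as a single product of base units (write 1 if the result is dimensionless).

Bq = 1/s = s⁻¹ (activity is decays per second).

s⁻¹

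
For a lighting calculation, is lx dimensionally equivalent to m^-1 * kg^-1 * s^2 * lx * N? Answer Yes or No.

Left side:
  lx = m⁻²·cd.
Right side:
  lx = lm/m² (illuminance = luminous flux per area),
      = m⁻²·cd.
  N = kg·m/s² = kg·m·s⁻² (force = mass × acceleration).
  Combining: m⁻¹·kg⁻¹·s²·lx·N = m⁻¹ · kg⁻¹ · s² · (m⁻²·cd) · (kg·m·s⁻²) = m⁻²·cd.
Both reduce to m⁻²·cd.

Yes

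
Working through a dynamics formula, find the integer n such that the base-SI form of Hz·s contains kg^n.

Hz = 1/s = s⁻¹ (frequency is cycles per second).
Combining: Hz·s = s⁻¹ · s = 1.
The exponent of kg is 0.

0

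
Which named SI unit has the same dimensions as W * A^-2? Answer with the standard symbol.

Ω

W = J/s (power = energy per time),
    = kg·m²·s⁻³.
Combining: W·A⁻² = (kg·m²·s⁻³) · A⁻² = kg·m²·s⁻³·A⁻².
kg·m²·s⁻³·A⁻² is the base-SI form of the ohm.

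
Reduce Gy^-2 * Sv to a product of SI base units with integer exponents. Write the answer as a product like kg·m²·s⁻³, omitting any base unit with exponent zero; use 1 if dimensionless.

Gy = m²·s⁻².
So Gy⁻² = m⁻⁴·s⁴.
Sv = m²·s⁻².
Combining: Gy⁻²·Sv = (m⁻⁴·s⁴) · (m²·s⁻²) = m⁻²·s².

m⁻²·s²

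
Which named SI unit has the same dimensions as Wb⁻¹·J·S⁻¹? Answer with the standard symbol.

Wb = kg·m²·s⁻²·A⁻¹.
So Wb⁻¹ = kg⁻¹·m⁻²·s²·A.
J = kg·m²·s⁻².
S = kg⁻¹·m⁻²·s³·A².
So S⁻¹ = kg·m²·s⁻³·A⁻².
Combining: Wb⁻¹·J·S⁻¹ = (kg⁻¹·m⁻²·s²·A) · (kg·m²·s⁻²) · (kg·m²·s⁻³·A⁻²) = kg·m²·s⁻³·A⁻¹.
kg·m²·s⁻³·A⁻¹ is the base-SI form of the volt.

V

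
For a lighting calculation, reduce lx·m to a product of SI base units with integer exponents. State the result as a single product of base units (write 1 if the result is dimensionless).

lx = lm/m² (illuminance = luminous flux per area),
    = m⁻²·cd.
Combining: lx·m = (m⁻²·cd) · m = m⁻¹·cd.

m⁻¹·cd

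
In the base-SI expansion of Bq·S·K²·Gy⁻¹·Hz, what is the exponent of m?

-4

Bq = s⁻¹.
S = kg⁻¹·m⁻²·s³·A².
Gy = m²·s⁻².
So Gy⁻¹ = m⁻²·s².
Hz = s⁻¹.
Combining: Bq·S·K²·Gy⁻¹·Hz = s⁻¹ · (kg⁻¹·m⁻²·s³·A²) · K² · (m⁻²·s²) · s⁻¹ = kg⁻¹·m⁻⁴·s³·A²·K².
The exponent of m is -4.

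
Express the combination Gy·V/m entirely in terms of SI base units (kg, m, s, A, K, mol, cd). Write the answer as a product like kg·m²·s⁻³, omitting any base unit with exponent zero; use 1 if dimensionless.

Gy = m²·s⁻².
V = kg·m²·s⁻³·A⁻¹.
Combining: Gy·m⁻¹·V = (m²·s⁻²) · m⁻¹ · (kg·m²·s⁻³·A⁻¹) = kg·m³·s⁻⁵·A⁻¹.

kg·m³·s⁻⁵·A⁻¹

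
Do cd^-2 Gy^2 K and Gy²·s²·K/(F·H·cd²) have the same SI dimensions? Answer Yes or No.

Left side:
  Gy = J/kg (absorbed dose = energy per mass),
      = m²·s⁻².
  So Gy² = m⁴·s⁻⁴.
  Combining: cd⁻²·Gy²·K = cd⁻² · (m⁴·s⁻⁴) · K = m⁴·s⁻⁴·K·cd⁻².
Right side:
  F = kg⁻¹·m⁻²·s⁴·A².
  So F⁻¹ = kg·m²·s⁻⁴·A⁻².
  Gy = m²·s⁻².
  So Gy² = m⁴·s⁻⁴.
  H = kg·m²·s⁻²·A⁻².
  So H⁻¹ = kg⁻¹·m⁻²·s²·A².
  Combining: F⁻¹·Gy²·H⁻¹·cd⁻²·s²·K = (kg·m²·s⁻⁴·A⁻²) · (m⁴·s⁻⁴) · (kg⁻¹·m⁻²·s²·A²) · cd⁻² · s² · K = m⁴·s⁻⁴·K·cd⁻².
Both reduce to m⁴·s⁻⁴·K·cd⁻².

Yes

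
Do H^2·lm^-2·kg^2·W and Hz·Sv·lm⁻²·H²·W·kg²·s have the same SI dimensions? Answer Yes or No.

No

Left side:
  H = Wb/A (inductance = flux per current),
      = kg·m²·s⁻²·A⁻².
  So H² = kg²·m⁴·s⁻⁴·A⁻⁴.
  lm = cd·sr = cd (luminous flux; sr is dimensionless).
  So lm⁻² = cd⁻².
  W = J/s (power = energy per time),
      = kg·m²·s⁻³.
  Combining: H²·lm⁻²·kg²·W = (kg²·m⁴·s⁻⁴·A⁻⁴) · cd⁻² · kg² · (kg·m²·s⁻³) = kg⁵·m⁶·s⁻⁷·A⁻⁴·cd⁻².
Right side:
  Hz = 1/s = s⁻¹ (frequency is cycles per second).
  Sv = J/kg (equivalent dose = energy per mass),
      = m²·s⁻².
  lm = cd·sr = cd (luminous flux; sr is dimensionless).
  So lm⁻² = cd⁻².
  H = Wb/A (inductance = flux per current),
      = kg·m²·s⁻²·A⁻².
  So H² = kg²·m⁴·s⁻⁴·A⁻⁴.
  W = J/s (power = energy per time),
      = kg·m²·s⁻³.
  Combining: Hz·Sv·lm⁻²·H²·W·kg²·s = s⁻¹ · (m²·s⁻²) · cd⁻² · (kg²·m⁴·s⁻⁴·A⁻⁴) · (kg·m²·s⁻³) · kg² · s = kg⁵·m⁸·s⁻⁹·A⁻⁴·cd⁻².
Left is kg⁵·m⁶·s⁻⁷·A⁻⁴·cd⁻²; right is kg⁵·m⁸·s⁻⁹·A⁻⁴·cd⁻² — different.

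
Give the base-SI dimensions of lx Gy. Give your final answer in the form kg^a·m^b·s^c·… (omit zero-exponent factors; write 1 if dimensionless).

lx = m⁻²·cd.
Gy = m²·s⁻².
Combining: lx·Gy = (m⁻²·cd) · (m²·s⁻²) = s⁻²·cd.

s⁻²·cd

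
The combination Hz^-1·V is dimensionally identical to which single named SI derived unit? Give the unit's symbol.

Wb

Hz = 1/s = s⁻¹ (frequency is cycles per second).
So Hz⁻¹ = s.
V = W/A (potential = power per current),
    = kg·m²·s⁻³·A⁻¹.
Combining: Hz⁻¹·V = s · (kg·m²·s⁻³·A⁻¹) = kg·m²·s⁻²·A⁻¹.
kg·m²·s⁻²·A⁻¹ is the base-SI form of the weber.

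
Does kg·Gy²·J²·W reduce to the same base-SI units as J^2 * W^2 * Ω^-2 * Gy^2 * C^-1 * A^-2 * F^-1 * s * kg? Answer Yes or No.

Left side:
  Gy = m²·s⁻².
  So Gy² = m⁴·s⁻⁴.
  J = kg·m²·s⁻².
  So J² = kg²·m⁴·s⁻⁴.
  W = kg·m²·s⁻³.
  Combining: kg·Gy²·J²·W = kg · (m⁴·s⁻⁴) · (kg²·m⁴·s⁻⁴) · (kg·m²·s⁻³) = kg⁴·m¹⁰·s⁻¹¹.
Right side:
  J = kg·m²·s⁻².
  So J² = kg²·m⁴·s⁻⁴.
  W = kg·m²·s⁻³.
  So W² = kg²·m⁴·s⁻⁶.
  Ω = kg·m²·s⁻³·A⁻².
  So Ω⁻² = kg⁻²·m⁻⁴·s⁶·A⁴.
  Gy = m²·s⁻².
  So Gy² = m⁴·s⁻⁴.
  C = s·A.
  So C⁻¹ = s⁻¹·A⁻¹.
  F = kg⁻¹·m⁻²·s⁴·A².
  So F⁻¹ = kg·m²·s⁻⁴·A⁻².
  Combining: J²·W²·Ω⁻²·Gy²·C⁻¹·A⁻²·F⁻¹·s·kg = (kg²·m⁴·s⁻⁴) · (kg²·m⁴·s⁻⁶) · (kg⁻²·m⁻⁴·s⁶·A⁴) · (m⁴·s⁻⁴) · (s⁻¹·A⁻¹) · A⁻² · (kg·m²·s⁻⁴·A⁻²) · s · kg = kg⁴·m¹⁰·s⁻¹²·A⁻¹.
Left is kg⁴·m¹⁰·s⁻¹¹; right is kg⁴·m¹⁰·s⁻¹²·A⁻¹ — different.

No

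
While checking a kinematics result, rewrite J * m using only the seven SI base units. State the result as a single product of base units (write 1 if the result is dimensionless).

J = N·m (work = force × distance),
    = kg·m²·s⁻².
Combining: J·m = (kg·m²·s⁻²) · m = kg·m³·s⁻².

kg·m³·s⁻²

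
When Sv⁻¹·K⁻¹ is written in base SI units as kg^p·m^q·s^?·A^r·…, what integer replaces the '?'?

2

Sv = m²·s⁻².
So Sv⁻¹ = m⁻²·s².
Combining: Sv⁻¹·K⁻¹ = (m⁻²·s²) · K⁻¹ = m⁻²·s²·K⁻¹.
The exponent of s is 2.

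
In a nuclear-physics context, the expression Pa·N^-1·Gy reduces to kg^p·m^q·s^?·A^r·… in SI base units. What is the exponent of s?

Pa = N/m² (pressure = force per area),
    = kg·m⁻¹·s⁻².
N = kg·m/s² = kg·m·s⁻² (force = mass × acceleration).
So N⁻¹ = kg⁻¹·m⁻¹·s².
Gy = J/kg (absorbed dose = energy per mass),
    = m²·s⁻².
Combining: Pa·N⁻¹·Gy = (kg·m⁻¹·s⁻²) · (kg⁻¹·m⁻¹·s²) · (m²·s⁻²) = s⁻².
The exponent of s is -2.

-2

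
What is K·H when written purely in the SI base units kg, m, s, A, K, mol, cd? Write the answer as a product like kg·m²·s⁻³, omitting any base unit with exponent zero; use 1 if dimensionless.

kg·m²·s⁻²·A⁻²·K

H = Wb/A (inductance = flux per current),
    = kg·m²·s⁻²·A⁻².
Combining: K·H = K · (kg·m²·s⁻²·A⁻²) = kg·m²·s⁻²·A⁻²·K.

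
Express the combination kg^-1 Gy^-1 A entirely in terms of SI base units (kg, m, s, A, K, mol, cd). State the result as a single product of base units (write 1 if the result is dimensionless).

kg⁻¹·m⁻²·s²·A

Gy = m²·s⁻².
So Gy⁻¹ = m⁻²·s².
Combining: kg⁻¹·Gy⁻¹·A = kg⁻¹ · (m⁻²·s²) · A = kg⁻¹·m⁻²·s²·A.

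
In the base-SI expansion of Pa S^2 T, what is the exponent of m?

Pa = kg·m⁻¹·s⁻².
S = kg⁻¹·m⁻²·s³·A².
So S² = kg⁻²·m⁻⁴·s⁶·A⁴.
T = kg·s⁻²·A⁻¹.
Combining: Pa·S²·T = (kg·m⁻¹·s⁻²) · (kg⁻²·m⁻⁴·s⁶·A⁴) · (kg·s⁻²·A⁻¹) = m⁻⁵·s²·A³.
The exponent of m is -5.

-5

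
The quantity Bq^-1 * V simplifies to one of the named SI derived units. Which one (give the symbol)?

Bq = 1/s = s⁻¹ (activity is decays per second).
So Bq⁻¹ = s.
V = W/A (potential = power per current),
    = kg·m²·s⁻³·A⁻¹.
Combining: Bq⁻¹·V = s · (kg·m²·s⁻³·A⁻¹) = kg·m²·s⁻²·A⁻¹.
kg·m²·s⁻²·A⁻¹ is the base-SI form of the weber.

Wb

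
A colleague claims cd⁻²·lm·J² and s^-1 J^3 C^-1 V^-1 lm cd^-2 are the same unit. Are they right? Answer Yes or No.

No

Left side:
  lm = cd·sr = cd (luminous flux; sr is dimensionless).
  J = N·m (work = force × distance),
      = kg·m²·s⁻².
  So J² = kg²·m⁴·s⁻⁴.
  Combining: cd⁻²·lm·J² = cd⁻² · cd · (kg²·m⁴·s⁻⁴) = kg²·m⁴·s⁻⁴·cd⁻¹.
Right side:
  J = kg·m²·s⁻².
  So J³ = kg³·m⁶·s⁻⁶.
  C = s·A.
  So C⁻¹ = s⁻¹·A⁻¹.
  V = kg·m²·s⁻³·A⁻¹.
  So V⁻¹ = kg⁻¹·m⁻²·s³·A.
  lm = cd.
  Combining: s⁻¹·J³·C⁻¹·V⁻¹·lm·cd⁻² = s⁻¹ · (kg³·m⁶·s⁻⁶) · (s⁻¹·A⁻¹) · (kg⁻¹·m⁻²·s³·A) · cd · cd⁻² = kg²·m⁴·s⁻⁵·cd⁻¹.
Left is kg²·m⁴·s⁻⁴·cd⁻¹; right is kg²·m⁴·s⁻⁵·cd⁻¹ — different.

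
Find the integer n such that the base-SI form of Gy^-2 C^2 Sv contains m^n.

Gy = J/kg (absorbed dose = energy per mass),
    = m²·s⁻².
So Gy⁻² = m⁻⁴·s⁴.
C = A·s = s·A (charge = current × time).
So C² = s²·A².
Sv = J/kg (equivalent dose = energy per mass),
    = m²·s⁻².
Combining: Gy⁻²·C²·Sv = (m⁻⁴·s⁴) · (s²·A²) · (m²·s⁻²) = m⁻²·s⁴·A².
The exponent of m is -2.

-2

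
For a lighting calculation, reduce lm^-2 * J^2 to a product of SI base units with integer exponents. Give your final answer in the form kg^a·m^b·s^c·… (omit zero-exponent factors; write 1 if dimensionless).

kg²·m⁴·s⁻⁴·cd⁻²

lm = cd.
So lm⁻² = cd⁻².
J = kg·m²·s⁻².
So J² = kg²·m⁴·s⁻⁴.
Combining: lm⁻²·J² = cd⁻² · (kg²·m⁴·s⁻⁴) = kg²·m⁴·s⁻⁴·cd⁻².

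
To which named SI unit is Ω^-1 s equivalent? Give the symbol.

Ω = kg·m²·s⁻³·A⁻².
So Ω⁻¹ = kg⁻¹·m⁻²·s³·A².
Combining: Ω⁻¹·s = (kg⁻¹·m⁻²·s³·A²) · s = kg⁻¹·m⁻²·s⁴·A².
kg⁻¹·m⁻²·s⁴·A² is the base-SI form of the farad.

F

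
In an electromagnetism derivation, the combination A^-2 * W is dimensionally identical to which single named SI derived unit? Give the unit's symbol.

W = J/s (power = energy per time),
    = kg·m²·s⁻³.
Combining: A⁻²·W = A⁻² · (kg·m²·s⁻³) = kg·m²·s⁻³·A⁻².
kg·m²·s⁻³·A⁻² is the base-SI form of the ohm.

Ω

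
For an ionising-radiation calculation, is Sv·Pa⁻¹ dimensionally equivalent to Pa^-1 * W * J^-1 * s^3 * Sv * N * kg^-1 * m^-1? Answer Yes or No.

Left side:
  Sv = m²·s⁻².
  Pa = kg·m⁻¹·s⁻².
  So Pa⁻¹ = kg⁻¹·m·s².
  Combining: Sv·Pa⁻¹ = (m²·s⁻²) · (kg⁻¹·m·s²) = kg⁻¹·m³.
Right side:
  Pa = kg·m⁻¹·s⁻².
  So Pa⁻¹ = kg⁻¹·m·s².
  W = kg·m²·s⁻³.
  J = kg·m²·s⁻².
  So J⁻¹ = kg⁻¹·m⁻²·s².
  Sv = m²·s⁻².
  N = kg·m·s⁻².
  Combining: Pa⁻¹·W·J⁻¹·s³·Sv·N·kg⁻¹·m⁻¹ = (kg⁻¹·m·s²) · (kg·m²·s⁻³) · (kg⁻¹·m⁻²·s²) · s³ · (m²·s⁻²) · (kg·m·s⁻²) · kg⁻¹ · m⁻¹ = kg⁻¹·m³.
Both reduce to kg⁻¹·m³.

Yes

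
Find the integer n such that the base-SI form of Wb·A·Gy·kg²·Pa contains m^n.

3

Wb = V·s (flux: a volt is a weber per second),
    = kg·m²·s⁻²·A⁻¹.
Gy = J/kg (absorbed dose = energy per mass),
    = m²·s⁻².
Pa = N/m² (pressure = force per area),
    = kg·m⁻¹·s⁻².
Combining: Wb·A·Gy·kg²·Pa = (kg·m²·s⁻²·A⁻¹) · A · (m²·s⁻²) · kg² · (kg·m⁻¹·s⁻²) = kg⁴·m³·s⁻⁶.
The exponent of m is 3.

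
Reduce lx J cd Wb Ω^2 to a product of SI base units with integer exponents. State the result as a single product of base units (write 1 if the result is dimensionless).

kg⁴·m⁶·s⁻¹⁰·A⁻⁵·cd²

lx = m⁻²·cd.
J = kg·m²·s⁻².
Wb = kg·m²·s⁻²·A⁻¹.
Ω = kg·m²·s⁻³·A⁻².
So Ω² = kg²·m⁴·s⁻⁶·A⁻⁴.
Combining: lx·J·cd·Wb·Ω² = (m⁻²·cd) · (kg·m²·s⁻²) · cd · (kg·m²·s⁻²·A⁻¹) · (kg²·m⁴·s⁻⁶·A⁻⁴) = kg⁴·m⁶·s⁻¹⁰·A⁻⁵·cd².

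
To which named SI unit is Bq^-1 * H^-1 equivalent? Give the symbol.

S

Bq = 1/s = s⁻¹ (activity is decays per second).
So Bq⁻¹ = s.
H = Wb/A (inductance = flux per current),
    = kg·m²·s⁻²·A⁻².
So H⁻¹ = kg⁻¹·m⁻²·s²·A².
Combining: Bq⁻¹·H⁻¹ = s · (kg⁻¹·m⁻²·s²·A²) = kg⁻¹·m⁻²·s³·A².
kg⁻¹·m⁻²·s³·A² is the base-SI form of the siemens.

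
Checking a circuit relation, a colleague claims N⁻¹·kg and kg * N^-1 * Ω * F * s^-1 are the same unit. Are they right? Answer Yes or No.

Left side:
  N = kg·m/s² = kg·m·s⁻² (force = mass × acceleration).
  So N⁻¹ = kg⁻¹·m⁻¹·s².
  Combining: N⁻¹·kg = (kg⁻¹·m⁻¹·s²) · kg = m⁻¹·s².
Right side:
  N = kg·m·s⁻².
  So N⁻¹ = kg⁻¹·m⁻¹·s².
  Ω = kg·m²·s⁻³·A⁻².
  F = kg⁻¹·m⁻²·s⁴·A².
  Combining: kg·N⁻¹·Ω·F·s⁻¹ = kg · (kg⁻¹·m⁻¹·s²) · (kg·m²·s⁻³·A⁻²) · (kg⁻¹·m⁻²·s⁴·A²) · s⁻¹ = m⁻¹·s².
Both reduce to m⁻¹·s².

Yes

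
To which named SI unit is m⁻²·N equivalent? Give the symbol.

Pa

N = kg·m/s² = kg·m·s⁻² (force = mass × acceleration).
Combining: m⁻²·N = m⁻² · (kg·m·s⁻²) = kg·m⁻¹·s⁻².
kg·m⁻¹·s⁻² is the base-SI form of the pascal.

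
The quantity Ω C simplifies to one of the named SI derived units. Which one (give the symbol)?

Wb

Ω = kg·m²·s⁻³·A⁻².
C = s·A.
Combining: Ω·C = (kg·m²·s⁻³·A⁻²) · (s·A) = kg·m²·s⁻²·A⁻¹.
kg·m²·s⁻²·A⁻¹ is the base-SI form of the weber.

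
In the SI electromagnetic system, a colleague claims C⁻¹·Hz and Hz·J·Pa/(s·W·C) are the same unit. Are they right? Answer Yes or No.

Left side:
  C = s·A.
  So C⁻¹ = s⁻¹·A⁻¹.
  Hz = s⁻¹.
  Combining: C⁻¹·Hz = (s⁻¹·A⁻¹) · s⁻¹ = s⁻²·A⁻¹.
Right side:
  Hz = 1/s = s⁻¹ (frequency is cycles per second).
  W = J/s (power = energy per time),
      = kg·m²·s⁻³.
  So W⁻¹ = kg⁻¹·m⁻²·s³.
  J = N·m (work = force × distance),
      = kg·m²·s⁻².
  C = A·s = s·A (charge = current × time).
  So C⁻¹ = s⁻¹·A⁻¹.
  Pa = N/m² (pressure = force per area),
      = kg·m⁻¹·s⁻².
  Combining: s⁻¹·Hz·W⁻¹·J·C⁻¹·Pa = s⁻¹ · s⁻¹ · (kg⁻¹·m⁻²·s³) · (kg·m²·s⁻²) · (s⁻¹·A⁻¹) · (kg·m⁻¹·s⁻²) = kg·m⁻¹·s⁻⁴·A⁻¹.
Left is s⁻²·A⁻¹; right is kg·m⁻¹·s⁻⁴·A⁻¹ — different.

No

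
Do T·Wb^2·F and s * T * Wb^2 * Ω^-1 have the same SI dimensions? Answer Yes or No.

Left side:
  T = Wb/m² (flux density = flux per area),
      = kg·s⁻²·A⁻¹.
  Wb = V·s (flux: a volt is a weber per second),
      = kg·m²·s⁻²·A⁻¹.
  So Wb² = kg²·m⁴·s⁻⁴·A⁻².
  F = C/V (capacitance = charge per voltage),
      = A·s/(kg·m²·s⁻³·A⁻¹) (substituting C and V),
      = kg⁻¹·m⁻²·s⁴·A².
  Combining: T·Wb²·F = (kg·s⁻²·A⁻¹) · (kg²·m⁴·s⁻⁴·A⁻²) · (kg⁻¹·m⁻²·s⁴·A²) = kg²·m²·s⁻²·A⁻¹.
Right side:
  T = Wb/m² (flux density = flux per area),
      = kg·s⁻²·A⁻¹.
  Wb = V·s (flux: a volt is a weber per second),
      = kg·m²·s⁻²·A⁻¹.
  So Wb² = kg²·m⁴·s⁻⁴·A⁻².
  Ω = V/A (resistance = voltage per current),
      = kg·m²·s⁻³·A⁻².
  So Ω⁻¹ = kg⁻¹·m⁻²·s³·A².
  Combining: s·T·Wb²·Ω⁻¹ = s · (kg·s⁻²·A⁻¹) · (kg²·m⁴·s⁻⁴·A⁻²) · (kg⁻¹·m⁻²·s³·A²) = kg²·m²·s⁻²·A⁻¹.
Both reduce to kg²·m²·s⁻²·A⁻¹.

Yes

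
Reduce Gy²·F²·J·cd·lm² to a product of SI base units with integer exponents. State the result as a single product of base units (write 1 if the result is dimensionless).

Gy = m²·s⁻².
So Gy² = m⁴·s⁻⁴.
F = kg⁻¹·m⁻²·s⁴·A².
So F² = kg⁻²·m⁻⁴·s⁸·A⁴.
J = kg·m²·s⁻².
lm = cd.
So lm² = cd².
Combining: Gy²·F²·J·cd·lm² = (m⁴·s⁻⁴) · (kg⁻²·m⁻⁴·s⁸·A⁴) · (kg·m²·s⁻²) · cd · cd² = kg⁻¹·m²·s²·A⁴·cd³.

kg⁻¹·m²·s²·A⁴·cd³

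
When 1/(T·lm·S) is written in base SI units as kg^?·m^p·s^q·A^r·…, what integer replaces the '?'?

T = kg·s⁻²·A⁻¹.
So T⁻¹ = kg⁻¹·s²·A.
lm = cd.
So lm⁻¹ = cd⁻¹.
S = kg⁻¹·m⁻²·s³·A².
So S⁻¹ = kg·m²·s⁻³·A⁻².
Combining: T⁻¹·lm⁻¹·S⁻¹ = (kg⁻¹·s²·A) · cd⁻¹ · (kg·m²·s⁻³·A⁻²) = m²·s⁻¹·A⁻¹·cd⁻¹.
The exponent of kg is 0.

0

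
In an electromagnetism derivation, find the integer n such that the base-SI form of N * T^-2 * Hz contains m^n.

N = kg·m/s² = kg·m·s⁻² (force = mass × acceleration).
T = Wb/m² (flux density = flux per area),
    = kg·s⁻²·A⁻¹.
So T⁻² = kg⁻²·s⁴·A².
Hz = 1/s = s⁻¹ (frequency is cycles per second).
Combining: N·T⁻²·Hz = (kg·m·s⁻²) · (kg⁻²·s⁴·A²) · s⁻¹ = kg⁻¹·m·s·A².
The exponent of m is 1.

1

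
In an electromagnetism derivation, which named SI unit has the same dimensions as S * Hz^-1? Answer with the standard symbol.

S = 1/Ω (conductance is reciprocal resistance),
    = kg⁻¹·m⁻²·s³·A².
Hz = 1/s = s⁻¹ (frequency is cycles per second).
So Hz⁻¹ = s.
Combining: S·Hz⁻¹ = (kg⁻¹·m⁻²·s³·A²) · s = kg⁻¹·m⁻²·s⁴·A².
kg⁻¹·m⁻²·s⁴·A² is the base-SI form of the farad.

F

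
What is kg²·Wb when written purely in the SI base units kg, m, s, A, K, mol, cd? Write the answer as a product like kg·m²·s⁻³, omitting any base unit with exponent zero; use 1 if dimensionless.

kg³·m²·s⁻²·A⁻¹

Wb = V·s (flux: a volt is a weber per second),
    = kg·m²·s⁻²·A⁻¹.
Combining: kg²·Wb = kg² · (kg·m²·s⁻²·A⁻¹) = kg³·m²·s⁻²·A⁻¹.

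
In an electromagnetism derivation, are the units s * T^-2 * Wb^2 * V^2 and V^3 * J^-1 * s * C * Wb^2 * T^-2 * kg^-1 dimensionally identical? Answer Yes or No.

Left side:
  T = kg·s⁻²·A⁻¹.
  So T⁻² = kg⁻²·s⁴·A².
  Wb = kg·m²·s⁻²·A⁻¹.
  So Wb² = kg²·m⁴·s⁻⁴·A⁻².
  V = kg·m²·s⁻³·A⁻¹.
  So V² = kg²·m⁴·s⁻⁶·A⁻².
  Combining: s·T⁻²·Wb²·V² = s · (kg⁻²·s⁴·A²) · (kg²·m⁴·s⁻⁴·A⁻²) · (kg²·m⁴·s⁻⁶·A⁻²) = kg²·m⁸·s⁻⁵·A⁻².
Right side:
  V = W/A (potential = power per current),
      = kg·m²·s⁻³·A⁻¹.
  So V³ = kg³·m⁶·s⁻⁹·A⁻³.
  J = N·m (work = force × distance),
      = kg·m²·s⁻².
  So J⁻¹ = kg⁻¹·m⁻²·s².
  C = A·s = s·A (charge = current × time).
  Wb = V·s (flux: a volt is a weber per second),
      = kg·m²·s⁻²·A⁻¹.
  So Wb² = kg²·m⁴·s⁻⁴·A⁻².
  T = Wb/m² (flux density = flux per area),
      = kg·s⁻²·A⁻¹.
  So T⁻² = kg⁻²·s⁴·A².
  Combining: V³·J⁻¹·s·C·Wb²·T⁻²·kg⁻¹ = (kg³·m⁶·s⁻⁹·A⁻³) · (kg⁻¹·m⁻²·s²) · s · (s·A) · (kg²·m⁴·s⁻⁴·A⁻²) · (kg⁻²·s⁴·A²) · kg⁻¹ = kg·m⁸·s⁻⁵·A⁻².
Left is kg²·m⁸·s⁻⁵·A⁻²; right is kg·m⁸·s⁻⁵·A⁻² — different.

No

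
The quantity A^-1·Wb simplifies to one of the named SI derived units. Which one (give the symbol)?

Wb = V·s (flux: a volt is a weber per second),
    = kg·m²·s⁻²·A⁻¹.
Combining: A⁻¹·Wb = A⁻¹ · (kg·m²·s⁻²·A⁻¹) = kg·m²·s⁻²·A⁻².
kg·m²·s⁻²·A⁻² is the base-SI form of the henry.

H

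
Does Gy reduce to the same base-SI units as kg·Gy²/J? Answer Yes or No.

Yes

Left side:
  Gy = J/kg (absorbed dose = energy per mass),
      = m²·s⁻².
Right side:
  Gy = J/kg (absorbed dose = energy per mass),
      = m²·s⁻².
  So Gy² = m⁴·s⁻⁴.
  J = N·m (work = force × distance),
      = kg·m²·s⁻².
  So J⁻¹ = kg⁻¹·m⁻²·s².
  Combining: kg·Gy²·J⁻¹ = kg · (m⁴·s⁻⁴) · (kg⁻¹·m⁻²·s²) = m²·s⁻².
Both reduce to m²·s⁻².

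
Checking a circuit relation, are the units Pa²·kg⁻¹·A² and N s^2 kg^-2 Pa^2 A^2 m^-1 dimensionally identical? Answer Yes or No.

Left side:
  Pa = kg·m⁻¹·s⁻².
  So Pa² = kg²·m⁻²·s⁻⁴.
  Combining: Pa²·kg⁻¹·A² = (kg²·m⁻²·s⁻⁴) · kg⁻¹ · A² = kg·m⁻²·s⁻⁴·A².
Right side:
  N = kg·m·s⁻².
  Pa = kg·m⁻¹·s⁻².
  So Pa² = kg²·m⁻²·s⁻⁴.
  Combining: N·s²·kg⁻²·Pa²·A²·m⁻¹ = (kg·m·s⁻²) · s² · kg⁻² · (kg²·m⁻²·s⁻⁴) · A² · m⁻¹ = kg·m⁻²·s⁻⁴·A².
Both reduce to kg·m⁻²·s⁻⁴·A².

Yes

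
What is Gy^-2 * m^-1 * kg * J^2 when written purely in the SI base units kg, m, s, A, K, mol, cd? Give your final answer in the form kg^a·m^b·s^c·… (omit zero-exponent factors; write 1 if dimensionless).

Gy = J/kg (absorbed dose = energy per mass),
    = m²·s⁻².
So Gy⁻² = m⁻⁴·s⁴.
J = N·m (work = force × distance),
    = kg·m²·s⁻².
So J² = kg²·m⁴·s⁻⁴.
Combining: Gy⁻²·m⁻¹·kg·J² = (m⁻⁴·s⁴) · m⁻¹ · kg · (kg²·m⁴·s⁻⁴) = kg³·m⁻¹.

kg³·m⁻¹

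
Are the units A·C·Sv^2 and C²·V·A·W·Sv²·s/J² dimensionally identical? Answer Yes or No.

Yes

Left side:
  C = s·A.
  Sv = m²·s⁻².
  So Sv² = m⁴·s⁻⁴.
  Combining: A·C·Sv² = A · (s·A) · (m⁴·s⁻⁴) = m⁴·s⁻³·A².
Right side:
  C = A·s = s·A (charge = current × time).
  So C² = s²·A².
  V = W/A (potential = power per current),
      = kg·m²·s⁻³·A⁻¹.
  J = N·m (work = force × distance),
      = kg·m²·s⁻².
  So J⁻² = kg⁻²·m⁻⁴·s⁴.
  W = J/s (power = energy per time),
      = kg·m²·s⁻³.
  Sv = J/kg (equivalent dose = energy per mass),
      = m²·s⁻².
  So Sv² = m⁴·s⁻⁴.
  Combining: C²·V·A·J⁻²·W·Sv²·s = (s²·A²) · (kg·m²·s⁻³·A⁻¹) · A · (kg⁻²·m⁻⁴·s⁴) · (kg·m²·s⁻³) · (m⁴·s⁻⁴) · s = m⁴·s⁻³·A².
Both reduce to m⁴·s⁻³·A².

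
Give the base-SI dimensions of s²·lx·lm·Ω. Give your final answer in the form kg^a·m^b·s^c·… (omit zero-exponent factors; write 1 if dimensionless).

kg·s⁻¹·A⁻²·cd²

lx = lm/m² (illuminance = luminous flux per area),
    = m⁻²·cd.
lm = cd·sr = cd (luminous flux; sr is dimensionless).
Ω = V/A (resistance = voltage per current),
    = kg·m²·s⁻³·A⁻².
Combining: s²·lx·lm·Ω = s² · (m⁻²·cd) · cd · (kg·m²·s⁻³·A⁻²) = kg·s⁻¹·A⁻²·cd².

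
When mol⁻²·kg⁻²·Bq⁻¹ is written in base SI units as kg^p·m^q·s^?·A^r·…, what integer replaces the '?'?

Bq = 1/s = s⁻¹ (activity is decays per second).
So Bq⁻¹ = s.
Combining: mol⁻²·kg⁻²·Bq⁻¹ = mol⁻² · kg⁻² · s = kg⁻²·s·mol⁻².
The exponent of s is 1.

1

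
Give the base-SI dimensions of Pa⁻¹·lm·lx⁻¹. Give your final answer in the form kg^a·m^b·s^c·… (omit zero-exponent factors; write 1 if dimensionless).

Pa = N/m² (pressure = force per area),
    = kg·m⁻¹·s⁻².
So Pa⁻¹ = kg⁻¹·m·s².
lm = cd·sr = cd (luminous flux; sr is dimensionless).
lx = lm/m² (illuminance = luminous flux per area),
    = m⁻²·cd.
So lx⁻¹ = m²·cd⁻¹.
Combining: Pa⁻¹·lm·lx⁻¹ = (kg⁻¹·m·s²) · cd · (m²·cd⁻¹) = kg⁻¹·m³·s².

kg⁻¹·m³·s²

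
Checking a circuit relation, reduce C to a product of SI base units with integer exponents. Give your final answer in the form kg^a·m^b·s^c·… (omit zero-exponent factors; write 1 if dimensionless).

C = A·s = s·A (charge = current × time).

s·A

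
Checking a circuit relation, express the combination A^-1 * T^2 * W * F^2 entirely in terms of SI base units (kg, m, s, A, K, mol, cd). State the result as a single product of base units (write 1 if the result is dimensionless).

kg·m⁻²·s·A

T = kg·s⁻²·A⁻¹.
So T² = kg²·s⁻⁴·A⁻².
W = kg·m²·s⁻³.
F = kg⁻¹·m⁻²·s⁴·A².
So F² = kg⁻²·m⁻⁴·s⁸·A⁴.
Combining: A⁻¹·T²·W·F² = A⁻¹ · (kg²·s⁻⁴·A⁻²) · (kg·m²·s⁻³) · (kg⁻²·m⁻⁴·s⁸·A⁴) = kg·m⁻²·s·A.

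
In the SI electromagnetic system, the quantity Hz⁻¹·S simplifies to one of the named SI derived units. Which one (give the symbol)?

F

Hz = 1/s = s⁻¹ (frequency is cycles per second).
So Hz⁻¹ = s.
S = 1/Ω (conductance is reciprocal resistance),
    = kg⁻¹·m⁻²·s³·A².
Combining: Hz⁻¹·S = s · (kg⁻¹·m⁻²·s³·A²) = kg⁻¹·m⁻²·s⁴·A².
kg⁻¹·m⁻²·s⁴·A² is the base-SI form of the farad.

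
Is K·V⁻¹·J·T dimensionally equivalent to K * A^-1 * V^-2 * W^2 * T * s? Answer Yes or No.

Left side:
  V = W/A (potential = power per current),
      = kg·m²·s⁻³·A⁻¹.
  So V⁻¹ = kg⁻¹·m⁻²·s³·A.
  J = N·m (work = force × distance),
      = kg·m²·s⁻².
  T = Wb/m² (flux density = flux per area),
      = kg·s⁻²·A⁻¹.
  Combining: K·V⁻¹·J·T = K · (kg⁻¹·m⁻²·s³·A) · (kg·m²·s⁻²) · (kg·s⁻²·A⁻¹) = kg·s⁻¹·K.
Right side:
  V = kg·m²·s⁻³·A⁻¹.
  So V⁻² = kg⁻²·m⁻⁴·s⁶·A².
  W = kg·m²·s⁻³.
  So W² = kg²·m⁴·s⁻⁶.
  T = kg·s⁻²·A⁻¹.
  Combining: K·A⁻¹·V⁻²·W²·T·s = K · A⁻¹ · (kg⁻²·m⁻⁴·s⁶·A²) · (kg²·m⁴·s⁻⁶) · (kg·s⁻²·A⁻¹) · s = kg·s⁻¹·K.
Both reduce to kg·s⁻¹·K.

Yes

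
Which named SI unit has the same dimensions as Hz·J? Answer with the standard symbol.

W

Hz = s⁻¹.
J = kg·m²·s⁻².
Combining: Hz·J = s⁻¹ · (kg·m²·s⁻²) = kg·m²·s⁻³.
kg·m²·s⁻³ is the base-SI form of the watt.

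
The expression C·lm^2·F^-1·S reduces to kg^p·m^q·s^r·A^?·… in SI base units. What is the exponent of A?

C = s·A.
lm = cd.
So lm² = cd².
F = kg⁻¹·m⁻²·s⁴·A².
So F⁻¹ = kg·m²·s⁻⁴·A⁻².
S = kg⁻¹·m⁻²·s³·A².
Combining: C·lm²·F⁻¹·S = (s·A) · cd² · (kg·m²·s⁻⁴·A⁻²) · (kg⁻¹·m⁻²·s³·A²) = A·cd².
The exponent of A is 1.

1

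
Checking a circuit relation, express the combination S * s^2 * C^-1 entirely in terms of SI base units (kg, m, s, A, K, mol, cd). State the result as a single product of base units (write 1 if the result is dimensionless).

kg⁻¹·m⁻²·s⁴·A

S = 1/Ω (conductance is reciprocal resistance),
    = kg⁻¹·m⁻²·s³·A².
C = A·s = s·A (charge = current × time).
So C⁻¹ = s⁻¹·A⁻¹.
Combining: S·s²·C⁻¹ = (kg⁻¹·m⁻²·s³·A²) · s² · (s⁻¹·A⁻¹) = kg⁻¹·m⁻²·s⁴·A.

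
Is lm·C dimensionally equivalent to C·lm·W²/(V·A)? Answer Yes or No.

No

Left side:
  lm = cd·sr = cd (luminous flux; sr is dimensionless).
  C = A·s = s·A (charge = current × time).
  Combining: lm·C = cd · (s·A) = s·A·cd.
Right side:
  C = s·A.
  V = kg·m²·s⁻³·A⁻¹.
  So V⁻¹ = kg⁻¹·m⁻²·s³·A.
  lm = cd.
  W = kg·m²·s⁻³.
  So W² = kg²·m⁴·s⁻⁶.
  Combining: C·V⁻¹·lm·W²·A⁻¹ = (s·A) · (kg⁻¹·m⁻²·s³·A) · cd · (kg²·m⁴·s⁻⁶) · A⁻¹ = kg·m²·s⁻²·A·cd.
Left is s·A·cd; right is kg·m²·s⁻²·A·cd — different.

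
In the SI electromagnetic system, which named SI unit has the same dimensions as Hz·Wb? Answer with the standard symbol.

Hz = s⁻¹.
Wb = kg·m²·s⁻²·A⁻¹.
Combining: Hz·Wb = s⁻¹ · (kg·m²·s⁻²·A⁻¹) = kg·m²·s⁻³·A⁻¹.
kg·m²·s⁻³·A⁻¹ is the base-SI form of the volt.

V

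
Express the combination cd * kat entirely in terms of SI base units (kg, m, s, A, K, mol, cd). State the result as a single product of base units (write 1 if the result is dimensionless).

kat = mol/s = s⁻¹·mol (catalytic activity).
Combining: cd·kat = cd · (s⁻¹·mol) = s⁻¹·mol·cd.

s⁻¹·mol·cd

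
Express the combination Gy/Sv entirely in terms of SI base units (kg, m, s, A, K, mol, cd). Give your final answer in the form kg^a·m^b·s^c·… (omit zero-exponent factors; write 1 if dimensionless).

Sv = J/kg (equivalent dose = energy per mass),
    = m²·s⁻².
So Sv⁻¹ = m⁻²·s².
Gy = J/kg (absorbed dose = energy per mass),
    = m²·s⁻².
Combining: Sv⁻¹·Gy = (m⁻²·s²) · (m²·s⁻²) = 1.

1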